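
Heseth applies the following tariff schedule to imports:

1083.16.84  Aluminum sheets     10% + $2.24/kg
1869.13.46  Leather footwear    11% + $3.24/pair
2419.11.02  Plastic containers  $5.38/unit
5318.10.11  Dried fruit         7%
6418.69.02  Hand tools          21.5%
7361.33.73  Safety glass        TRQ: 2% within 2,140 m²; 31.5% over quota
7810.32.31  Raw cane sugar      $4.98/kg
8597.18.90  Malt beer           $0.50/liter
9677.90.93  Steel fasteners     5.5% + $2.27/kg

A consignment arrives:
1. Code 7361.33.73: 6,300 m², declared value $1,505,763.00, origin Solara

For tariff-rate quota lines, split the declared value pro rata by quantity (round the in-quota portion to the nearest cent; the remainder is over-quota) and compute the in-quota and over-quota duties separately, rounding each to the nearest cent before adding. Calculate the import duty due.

Line 1 (7361.33.73, Solara, 6,300 m², $1,505,763.00):
Code 7361.33.73 is under a tariff-rate quota (threshold 2,140 m²). In-quota: 2,140 m² at 2%; over-quota: 4,160 m² at 31.5%.
Pro-rata value split: in-quota = $1,505,763.00 × 2,140/6,300 = $511,481.40; over-quota = $1,505,763.00 − $511,481.40 = $994,281.60.
In-quota duty = $511,481.40 × 2% = $10,229.63. Over-quota duty = $994,281.60 × 31.5% = $313,198.70.
Line duty = $10,229.63 + $313,198.70 = $323,428.33.

$323,428.33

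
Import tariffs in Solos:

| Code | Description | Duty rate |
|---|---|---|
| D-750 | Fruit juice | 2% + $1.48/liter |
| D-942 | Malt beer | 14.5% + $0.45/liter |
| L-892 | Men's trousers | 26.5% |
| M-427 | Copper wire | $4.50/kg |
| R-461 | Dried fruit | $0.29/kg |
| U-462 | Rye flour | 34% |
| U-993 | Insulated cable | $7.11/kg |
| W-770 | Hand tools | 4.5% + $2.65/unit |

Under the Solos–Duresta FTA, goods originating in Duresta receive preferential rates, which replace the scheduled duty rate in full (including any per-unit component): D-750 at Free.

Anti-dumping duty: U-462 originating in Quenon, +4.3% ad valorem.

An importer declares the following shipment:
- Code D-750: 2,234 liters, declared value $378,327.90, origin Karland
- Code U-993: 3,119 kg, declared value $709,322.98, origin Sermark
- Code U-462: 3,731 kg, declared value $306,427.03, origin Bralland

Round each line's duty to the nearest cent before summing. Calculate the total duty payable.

$137,234.16

Line 1 (D-750, Karland, 2,234 liters, $378,327.90):
Base rate for D-750 is 2% + $1.48/liter.
D-750 has an FTA preferential rate, but origin Karland is not Duresta; base rate stands.
Duty = $378,327.90 × 2% + 2,234 × $1.48 = $10,872.88.
Line 2 (U-993, Sermark, 3,119 kg, $709,322.98):
Base rate for U-993 is $7.11/kg.
Duty = 3,119 × $7.11 = $22,176.09.
Line 3 (U-462, Bralland, 3,731 kg, $306,427.03):
Base rate for U-462 is 34%.
The additional-duty order on U-462 targets Quenon, not Bralland; it does not apply.
Duty = $306,427.03 × 34% = $104,185.19.
Total = $10,872.88 + $22,176.09 + $104,185.19 = $137,234.16.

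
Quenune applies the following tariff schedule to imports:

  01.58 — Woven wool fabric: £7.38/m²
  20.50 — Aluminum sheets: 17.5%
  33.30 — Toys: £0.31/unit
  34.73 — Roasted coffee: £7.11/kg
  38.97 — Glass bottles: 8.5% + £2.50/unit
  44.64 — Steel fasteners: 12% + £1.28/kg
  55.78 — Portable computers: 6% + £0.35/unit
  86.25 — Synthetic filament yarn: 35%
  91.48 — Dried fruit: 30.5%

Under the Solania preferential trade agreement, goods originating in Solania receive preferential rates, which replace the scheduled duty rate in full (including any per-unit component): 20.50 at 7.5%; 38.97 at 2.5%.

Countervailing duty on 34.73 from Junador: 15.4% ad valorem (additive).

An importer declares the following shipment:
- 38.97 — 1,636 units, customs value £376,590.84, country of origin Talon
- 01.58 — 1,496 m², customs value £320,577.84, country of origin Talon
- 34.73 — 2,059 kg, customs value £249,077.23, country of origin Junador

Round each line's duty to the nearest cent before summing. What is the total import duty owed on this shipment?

Line 1 (38.97, Talon, 1,636 units, £376,590.84):
Base rate for 38.97 is 8.5% + £2.50/unit.
38.97 has an FTA preferential rate, but origin Talon is not Solania; base rate stands.
Duty = £376,590.84 × 8.5% + 1,636 × £2.50 = £36,100.22.
Line 2 (01.58, Talon, 1,496 m², £320,577.84):
Base rate for 01.58 is £7.38/m².
Duty = 1,496 × £7.38 = £11,040.48.
Line 3 (34.73, Junador, 2,059 kg, £249,077.23):
Base rate for 34.73 is £7.11/kg.
Additional duty on 34.73 from Junador: +15.4% ad valorem. Applied ad valorem rate = 15.4%.
Duty = £249,077.23 × 15.4% + 2,059 × £7.11 = £52,997.38.
Total = £36,100.22 + £11,040.48 + £52,997.38 = £100,138.08.

£100,138.08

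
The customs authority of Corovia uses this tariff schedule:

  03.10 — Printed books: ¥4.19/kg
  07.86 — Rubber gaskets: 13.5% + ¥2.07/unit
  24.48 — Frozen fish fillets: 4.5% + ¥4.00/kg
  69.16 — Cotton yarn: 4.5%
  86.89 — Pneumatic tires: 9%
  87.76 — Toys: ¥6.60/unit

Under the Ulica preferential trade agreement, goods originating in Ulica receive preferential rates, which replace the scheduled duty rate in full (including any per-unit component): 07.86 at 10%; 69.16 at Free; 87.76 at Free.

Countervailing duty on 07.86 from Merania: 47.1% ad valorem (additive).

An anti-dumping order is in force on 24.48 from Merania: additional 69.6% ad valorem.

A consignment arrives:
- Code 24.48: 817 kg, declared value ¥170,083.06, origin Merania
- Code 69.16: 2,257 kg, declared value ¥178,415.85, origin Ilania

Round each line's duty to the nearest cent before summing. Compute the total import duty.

Line 1 (24.48, Merania, 817 kg, ¥170,083.06):
Base rate for 24.48 is 4.5% + ¥4.00/kg.
Additional duty on 24.48 from Merania: +69.6%. Applied ad valorem rate: 4.5% + 69.6% = 74.1%.
Duty = ¥170,083.06 × 74.1% + 817 × ¥4.00 = ¥129,299.55.
Line 2 (69.16, Ilania, 2,257 kg, ¥178,415.85):
Base rate for 69.16 is 4.5%.
69.16 has an FTA preferential rate, but origin Ilania is not Ulica; base rate stands.
Duty = ¥178,415.85 × 4.5% = ¥8,028.71.
Total = ¥129,299.55 + ¥8,028.71 = ¥137,328.26.

¥137,328.26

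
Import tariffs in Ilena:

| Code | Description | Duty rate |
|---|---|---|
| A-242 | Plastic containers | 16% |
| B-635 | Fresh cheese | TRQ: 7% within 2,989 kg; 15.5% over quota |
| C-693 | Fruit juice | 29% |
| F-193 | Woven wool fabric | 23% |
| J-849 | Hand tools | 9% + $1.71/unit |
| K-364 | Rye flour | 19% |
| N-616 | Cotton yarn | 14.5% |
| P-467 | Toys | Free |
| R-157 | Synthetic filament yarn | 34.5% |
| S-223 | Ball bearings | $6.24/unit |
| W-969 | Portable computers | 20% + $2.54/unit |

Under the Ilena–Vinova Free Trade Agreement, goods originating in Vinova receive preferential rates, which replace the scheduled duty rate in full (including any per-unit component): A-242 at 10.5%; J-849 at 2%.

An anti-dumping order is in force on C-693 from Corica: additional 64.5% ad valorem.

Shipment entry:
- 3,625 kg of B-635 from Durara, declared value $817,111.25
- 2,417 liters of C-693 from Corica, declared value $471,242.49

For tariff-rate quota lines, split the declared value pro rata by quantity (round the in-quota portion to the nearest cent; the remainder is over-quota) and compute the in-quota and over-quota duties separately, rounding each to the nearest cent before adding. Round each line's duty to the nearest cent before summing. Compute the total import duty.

Line 1 (B-635, Durara, 3,625 kg, $817,111.25):
Code B-635 is under a tariff-rate quota (threshold 2,989 kg). In-quota: 2,989 kg at 7%; over-quota: 636 kg at 15.5%.
Pro-rata value split: in-quota = $817,111.25 × 2,989/3,625 = $673,750.49; over-quota = $817,111.25 − $673,750.49 = $143,360.76.
In-quota duty = $673,750.49 × 7% = $47,162.53. Over-quota duty = $143,360.76 × 15.5% = $22,220.92.
Line duty = $47,162.53 + $22,220.92 = $69,383.45.
Line 2 (C-693, Corica, 2,417 liters, $471,242.49):
Base rate for C-693 is 29%.
Additional duty on C-693 from Corica: +64.5%. Applied ad valorem rate: 29% + 64.5% = 93.5%.
Duty = $471,242.49 × 93.5% = $440,611.73.
Total = $69,383.45 + $440,611.73 = $509,995.18.

$509,995.18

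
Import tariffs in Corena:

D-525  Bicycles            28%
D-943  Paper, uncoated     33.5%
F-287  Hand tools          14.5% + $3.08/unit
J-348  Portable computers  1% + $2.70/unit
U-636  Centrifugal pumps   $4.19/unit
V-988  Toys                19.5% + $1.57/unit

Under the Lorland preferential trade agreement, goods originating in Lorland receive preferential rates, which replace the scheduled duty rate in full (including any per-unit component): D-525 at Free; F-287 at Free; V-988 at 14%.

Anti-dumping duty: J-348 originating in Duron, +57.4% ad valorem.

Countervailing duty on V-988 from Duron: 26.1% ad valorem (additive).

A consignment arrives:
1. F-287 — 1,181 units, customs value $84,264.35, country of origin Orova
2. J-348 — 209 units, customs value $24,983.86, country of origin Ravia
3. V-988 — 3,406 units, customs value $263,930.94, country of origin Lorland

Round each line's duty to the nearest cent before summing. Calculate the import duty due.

Line 1 (F-287, Orova, 1,181 units, $84,264.35):
Base rate for F-287 is 14.5% + $3.08/unit.
F-287 has an FTA preferential rate, but origin Orova is not Lorland; base rate stands.
Duty = $84,264.35 × 14.5% + 1,181 × $3.08 = $15,855.81.
Line 2 (J-348, Ravia, 209 units, $24,983.86):
Base rate for J-348 is 1% + $2.70/unit.
The additional-duty order on J-348 targets Duron, not Ravia; it does not apply.
Duty = $24,983.86 × 1% + 209 × $2.70 = $814.14.
Line 3 (V-988, Lorland, 3,406 units, $263,930.94):
Base rate for V-988 is 19.5% + $1.57/unit.
Origin Lorland qualifies under the Corena–Lorland agreement and V-988 is covered: preferential rate 14% applies instead.
The additional-duty order on V-988 targets Duron, not Lorland; it does not apply.
Duty = $263,930.94 × 14% = $36,950.33.
Total = $15,855.81 + $814.14 + $36,950.33 = $53,620.28.

$53,620.28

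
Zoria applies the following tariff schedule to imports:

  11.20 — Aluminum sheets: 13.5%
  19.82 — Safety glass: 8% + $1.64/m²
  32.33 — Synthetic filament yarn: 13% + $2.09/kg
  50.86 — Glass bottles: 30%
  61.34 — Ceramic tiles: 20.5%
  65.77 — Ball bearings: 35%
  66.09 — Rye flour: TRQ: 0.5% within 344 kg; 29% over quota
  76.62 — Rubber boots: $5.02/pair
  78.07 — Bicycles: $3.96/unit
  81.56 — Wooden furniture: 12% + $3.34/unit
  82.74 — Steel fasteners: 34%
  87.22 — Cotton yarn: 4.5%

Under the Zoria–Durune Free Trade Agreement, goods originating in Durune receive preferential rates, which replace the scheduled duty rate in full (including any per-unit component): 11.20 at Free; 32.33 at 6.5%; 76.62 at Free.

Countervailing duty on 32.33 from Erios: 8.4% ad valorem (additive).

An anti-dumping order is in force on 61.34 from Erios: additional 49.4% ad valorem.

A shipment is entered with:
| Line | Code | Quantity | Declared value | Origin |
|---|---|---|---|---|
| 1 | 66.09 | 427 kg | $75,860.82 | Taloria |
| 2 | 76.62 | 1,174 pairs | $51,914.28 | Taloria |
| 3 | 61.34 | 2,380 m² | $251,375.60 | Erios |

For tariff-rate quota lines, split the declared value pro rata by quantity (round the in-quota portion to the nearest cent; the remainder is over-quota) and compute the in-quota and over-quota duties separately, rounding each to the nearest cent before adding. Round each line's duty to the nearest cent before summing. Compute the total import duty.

$186,186.88

Line 1 (66.09, Taloria, 427 kg, $75,860.82):
Code 66.09 is under a tariff-rate quota (threshold 344 kg). In-quota: 344 kg at 0.5%; over-quota: 83 kg at 29%.
Pro-rata value split: in-quota = $75,860.82 × 344/427 = $61,115.04; over-quota = $75,860.82 − $61,115.04 = $14,745.78.
In-quota duty = $61,115.04 × 0.5% = $305.58. Over-quota duty = $14,745.78 × 29% = $4,276.28.
Line duty = $305.58 + $4,276.28 = $4,581.86.
Line 2 (76.62, Taloria, 1,174 pairs, $51,914.28):
Base rate for 76.62 is $5.02/pair.
76.62 has an FTA preferential rate, but origin Taloria is not Durune; base rate stands.
Duty = 1,174 × $5.02 = $5,893.48.
Line 3 (61.34, Erios, 2,380 m², $251,375.60):
Base rate for 61.34 is 20.5%.
Additional duty on 61.34 from Erios: +49.4%. Applied ad valorem rate: 20.5% + 49.4% = 69.9%.
Duty = $251,375.60 × 69.9% = $175,711.54.
Total = $4,581.86 + $5,893.48 + $175,711.54 = $186,186.88.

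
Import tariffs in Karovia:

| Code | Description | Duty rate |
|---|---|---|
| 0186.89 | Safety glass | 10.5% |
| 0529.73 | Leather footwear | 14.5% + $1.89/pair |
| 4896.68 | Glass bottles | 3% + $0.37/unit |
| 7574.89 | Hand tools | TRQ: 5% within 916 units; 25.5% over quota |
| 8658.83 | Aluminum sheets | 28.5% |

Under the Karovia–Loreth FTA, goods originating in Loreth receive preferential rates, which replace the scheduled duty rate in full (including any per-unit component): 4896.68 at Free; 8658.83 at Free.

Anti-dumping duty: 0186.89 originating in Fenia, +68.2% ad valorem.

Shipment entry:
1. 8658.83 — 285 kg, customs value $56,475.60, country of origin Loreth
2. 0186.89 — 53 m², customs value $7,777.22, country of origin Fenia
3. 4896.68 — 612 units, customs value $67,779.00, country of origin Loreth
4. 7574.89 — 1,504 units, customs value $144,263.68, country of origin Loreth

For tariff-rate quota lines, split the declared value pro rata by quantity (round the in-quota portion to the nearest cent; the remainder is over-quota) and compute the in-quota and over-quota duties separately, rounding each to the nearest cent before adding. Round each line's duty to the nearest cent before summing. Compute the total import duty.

$24,896.05

Line 1 (8658.83, Loreth, 285 kg, $56,475.60):
Base rate for 8658.83 is 28.5%.
Origin Loreth qualifies under the Karovia–Loreth agreement and 8658.83 is covered: preferential rate Free applies instead.
Duty = $56,475.60 × 0% = $0.00.
Line 2 (0186.89, Fenia, 53 m², $7,777.22):
Base rate for 0186.89 is 10.5%.
Additional duty on 0186.89 from Fenia: +68.2%. Applied ad valorem rate: 10.5% + 68.2% = 78.7%.
Duty = $7,777.22 × 78.7% = $6,120.67.
Line 3 (4896.68, Loreth, 612 units, $67,779.00):
Base rate for 4896.68 is 3% + $0.37/unit.
Origin Loreth qualifies under the Karovia–Loreth agreement and 4896.68 is covered: preferential rate Free applies instead.
Duty = $67,779.00 × 0% = $0.00.
Line 4 (7574.89, Loreth, 1,504 units, $144,263.68):
Code 7574.89 is under a tariff-rate quota (threshold 916 units). In-quota: 916 units at 5%; over-quota: 588 units at 25.5%.
Pro-rata value split: in-quota = $144,263.68 × 916/1,504 = $87,862.72; over-quota = $144,263.68 − $87,862.72 = $56,400.96.
In-quota duty = $87,862.72 × 5% = $4,393.14. Over-quota duty = $56,400.96 × 25.5% = $14,382.24.
Line duty = $4,393.14 + $14,382.24 = $18,775.38.
Total = $0.00 + $6,120.67 + $0.00 + $18,775.38 = $24,896.05.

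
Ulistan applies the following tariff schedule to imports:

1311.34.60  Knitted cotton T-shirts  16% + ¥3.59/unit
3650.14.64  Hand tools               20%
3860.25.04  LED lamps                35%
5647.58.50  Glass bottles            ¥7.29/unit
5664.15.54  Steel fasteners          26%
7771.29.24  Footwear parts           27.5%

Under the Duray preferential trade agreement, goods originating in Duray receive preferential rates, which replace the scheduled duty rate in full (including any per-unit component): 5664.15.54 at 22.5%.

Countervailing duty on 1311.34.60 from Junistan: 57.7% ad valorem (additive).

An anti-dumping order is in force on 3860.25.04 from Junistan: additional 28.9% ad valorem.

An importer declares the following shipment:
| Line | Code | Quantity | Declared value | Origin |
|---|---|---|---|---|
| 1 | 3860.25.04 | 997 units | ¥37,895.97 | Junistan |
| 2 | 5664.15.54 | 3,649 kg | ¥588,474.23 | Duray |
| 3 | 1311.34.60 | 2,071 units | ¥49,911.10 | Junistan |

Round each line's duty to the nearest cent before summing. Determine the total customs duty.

¥200,841.59

Line 1 (3860.25.04, Junistan, 997 units, ¥37,895.97):
Base rate for 3860.25.04 is 35%.
Additional duty on 3860.25.04 from Junistan: +28.9%. Applied ad valorem rate: 35% + 28.9% = 63.9%.
Duty = ¥37,895.97 × 63.9% = ¥24,215.52.
Line 2 (5664.15.54, Duray, 3,649 kg, ¥588,474.23):
Base rate for 5664.15.54 is 26%.
Origin Duray qualifies under the Ulistan–Duray agreement and 5664.15.54 is covered: preferential rate 22.5% applies instead.
Duty = ¥588,474.23 × 22.5% = ¥132,406.70.
Line 3 (1311.34.60, Junistan, 2,071 units, ¥49,911.10):
Base rate for 1311.34.60 is 16% + ¥3.59/unit.
Additional duty on 1311.34.60 from Junistan: +57.7%. Applied ad valorem rate: 16% + 57.7% = 73.7%.
Duty = ¥49,911.10 × 73.7% + 2,071 × ¥3.59 = ¥44,219.37.
Total = ¥24,215.52 + ¥132,406.70 + ¥44,219.37 = ¥200,841.59.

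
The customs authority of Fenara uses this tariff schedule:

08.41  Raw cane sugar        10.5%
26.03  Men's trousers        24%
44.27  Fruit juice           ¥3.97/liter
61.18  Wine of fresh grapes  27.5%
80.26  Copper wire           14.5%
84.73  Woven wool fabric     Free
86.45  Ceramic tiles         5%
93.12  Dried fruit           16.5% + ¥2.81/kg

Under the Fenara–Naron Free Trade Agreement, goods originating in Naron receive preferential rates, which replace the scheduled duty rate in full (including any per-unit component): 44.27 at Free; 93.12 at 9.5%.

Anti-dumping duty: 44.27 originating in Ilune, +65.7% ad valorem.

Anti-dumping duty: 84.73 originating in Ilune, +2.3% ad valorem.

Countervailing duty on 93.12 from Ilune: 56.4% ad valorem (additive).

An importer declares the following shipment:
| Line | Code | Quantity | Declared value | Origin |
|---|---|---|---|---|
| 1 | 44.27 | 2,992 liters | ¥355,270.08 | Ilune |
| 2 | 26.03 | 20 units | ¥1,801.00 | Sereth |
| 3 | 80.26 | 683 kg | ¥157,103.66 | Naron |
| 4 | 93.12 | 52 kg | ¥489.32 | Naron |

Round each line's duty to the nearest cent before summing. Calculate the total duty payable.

Line 1 (44.27, Ilune, 2,992 liters, ¥355,270.08):
Base rate for 44.27 is ¥3.97/liter.
44.27 has an FTA preferential rate, but origin Ilune is not Naron; base rate stands.
Additional duty on 44.27 from Ilune: +65.7% ad valorem. Applied ad valorem rate = 65.7%.
Duty = ¥355,270.08 × 65.7% + 2,992 × ¥3.97 = ¥245,290.68.
Line 2 (26.03, Sereth, 20 units, ¥1,801.00):
Base rate for 26.03 is 24%.
Duty = ¥1,801.00 × 24% = ¥432.24.
Line 3 (80.26, Naron, 683 kg, ¥157,103.66):
Base rate for 80.26 is 14.5%.
Origin Naron is the FTA partner but 80.26 is not on the preference list; base rate stands.
Duty = ¥157,103.66 × 14.5% = ¥22,780.03.
Line 4 (93.12, Naron, 52 kg, ¥489.32):
Base rate for 93.12 is 16.5% + ¥2.81/kg.
Origin Naron qualifies under the Fenara–Naron agreement and 93.12 is covered: preferential rate 9.5% applies instead.
The additional-duty order on 93.12 targets Ilune, not Naron; it does not apply.
Duty = ¥489.32 × 9.5% = ¥46.49.
Total = ¥245,290.68 + ¥432.24 + ¥22,780.03 + ¥46.49 = ¥268,549.44.

¥268,549.44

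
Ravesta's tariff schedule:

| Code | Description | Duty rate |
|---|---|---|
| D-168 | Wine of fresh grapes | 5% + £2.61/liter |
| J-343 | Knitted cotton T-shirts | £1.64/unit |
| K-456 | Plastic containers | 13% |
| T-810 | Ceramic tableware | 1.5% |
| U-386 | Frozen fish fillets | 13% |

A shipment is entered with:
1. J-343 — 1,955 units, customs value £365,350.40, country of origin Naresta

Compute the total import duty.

Line 1 (J-343, Naresta, 1,955 units, £365,350.40):
Base rate for J-343 is £1.64/unit.
Duty = 1,955 × £1.64 = £3,206.20.

£3,206.20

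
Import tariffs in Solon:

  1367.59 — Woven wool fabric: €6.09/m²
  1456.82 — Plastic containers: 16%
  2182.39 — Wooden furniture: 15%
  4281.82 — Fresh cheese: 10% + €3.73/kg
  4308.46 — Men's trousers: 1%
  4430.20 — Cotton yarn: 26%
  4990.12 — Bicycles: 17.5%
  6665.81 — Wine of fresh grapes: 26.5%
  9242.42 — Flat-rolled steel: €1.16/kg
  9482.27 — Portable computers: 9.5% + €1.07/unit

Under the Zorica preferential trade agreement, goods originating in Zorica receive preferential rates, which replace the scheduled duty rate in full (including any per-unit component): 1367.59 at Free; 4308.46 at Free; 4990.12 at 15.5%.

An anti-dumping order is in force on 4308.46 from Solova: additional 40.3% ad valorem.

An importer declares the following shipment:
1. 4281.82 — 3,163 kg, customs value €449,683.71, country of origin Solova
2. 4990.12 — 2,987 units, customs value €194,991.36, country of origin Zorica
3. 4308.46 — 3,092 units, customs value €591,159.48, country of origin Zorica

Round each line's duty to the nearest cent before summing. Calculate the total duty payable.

€86,990.02

Line 1 (4281.82, Solova, 3,163 kg, €449,683.71):
Base rate for 4281.82 is 10% + €3.73/kg.
Duty = €449,683.71 × 10% + 3,163 × €3.73 = €56,766.36.
Line 2 (4990.12, Zorica, 2,987 units, €194,991.36):
Base rate for 4990.12 is 17.5%.
Origin Zorica qualifies under the Solon–Zorica agreement and 4990.12 is covered: preferential rate 15.5% applies instead.
Duty = €194,991.36 × 15.5% = €30,223.66.
Line 3 (4308.46, Zorica, 3,092 units, €591,159.48):
Base rate for 4308.46 is 1%.
Origin Zorica qualifies under the Solon–Zorica agreement and 4308.46 is covered: preferential rate Free applies instead.
The additional-duty order on 4308.46 targets Solova, not Zorica; it does not apply.
Duty = €591,159.48 × 0% = €0.00.
Total = €56,766.36 + €30,223.66 + €0.00 = €86,990.02.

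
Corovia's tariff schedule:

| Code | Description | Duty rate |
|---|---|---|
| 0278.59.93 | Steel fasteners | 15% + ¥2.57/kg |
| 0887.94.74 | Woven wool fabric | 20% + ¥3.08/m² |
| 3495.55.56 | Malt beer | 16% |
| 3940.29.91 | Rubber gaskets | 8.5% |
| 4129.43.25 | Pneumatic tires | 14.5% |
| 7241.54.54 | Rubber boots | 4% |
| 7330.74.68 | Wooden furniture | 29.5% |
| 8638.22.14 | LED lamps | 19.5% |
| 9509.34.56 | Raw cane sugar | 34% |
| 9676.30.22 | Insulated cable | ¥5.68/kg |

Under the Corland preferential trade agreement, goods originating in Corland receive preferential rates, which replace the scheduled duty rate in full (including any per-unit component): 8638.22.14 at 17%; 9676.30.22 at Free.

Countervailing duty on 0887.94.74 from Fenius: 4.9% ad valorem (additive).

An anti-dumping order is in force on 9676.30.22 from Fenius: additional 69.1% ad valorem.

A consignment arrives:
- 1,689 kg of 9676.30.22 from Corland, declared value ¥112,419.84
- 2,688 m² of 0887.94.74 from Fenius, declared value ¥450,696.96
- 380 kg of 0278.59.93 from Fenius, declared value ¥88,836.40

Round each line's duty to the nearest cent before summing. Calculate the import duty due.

¥134,804.64

Line 1 (9676.30.22, Corland, 1,689 kg, ¥112,419.84):
Base rate for 9676.30.22 is ¥5.68/kg.
Origin Corland qualifies under the Corovia–Corland agreement and 9676.30.22 is covered: preferential rate Free applies instead.
The additional-duty order on 9676.30.22 targets Fenius, not Corland; it does not apply.
Duty = ¥112,419.84 × 0% = ¥0.00.
Line 2 (0887.94.74, Fenius, 2,688 m², ¥450,696.96):
Base rate for 0887.94.74 is 20% + ¥3.08/m².
Additional duty on 0887.94.74 from Fenius: +4.9%. Applied ad valorem rate: 20% + 4.9% = 24.9%.
Duty = ¥450,696.96 × 24.9% + 2,688 × ¥3.08 = ¥120,502.58.
Line 3 (0278.59.93, Fenius, 380 kg, ¥88,836.40):
Base rate for 0278.59.93 is 15% + ¥2.57/kg.
Duty = ¥88,836.40 × 15% + 380 × ¥2.57 = ¥14,302.06.
Total = ¥0.00 + ¥120,502.58 + ¥14,302.06 = ¥134,804.64.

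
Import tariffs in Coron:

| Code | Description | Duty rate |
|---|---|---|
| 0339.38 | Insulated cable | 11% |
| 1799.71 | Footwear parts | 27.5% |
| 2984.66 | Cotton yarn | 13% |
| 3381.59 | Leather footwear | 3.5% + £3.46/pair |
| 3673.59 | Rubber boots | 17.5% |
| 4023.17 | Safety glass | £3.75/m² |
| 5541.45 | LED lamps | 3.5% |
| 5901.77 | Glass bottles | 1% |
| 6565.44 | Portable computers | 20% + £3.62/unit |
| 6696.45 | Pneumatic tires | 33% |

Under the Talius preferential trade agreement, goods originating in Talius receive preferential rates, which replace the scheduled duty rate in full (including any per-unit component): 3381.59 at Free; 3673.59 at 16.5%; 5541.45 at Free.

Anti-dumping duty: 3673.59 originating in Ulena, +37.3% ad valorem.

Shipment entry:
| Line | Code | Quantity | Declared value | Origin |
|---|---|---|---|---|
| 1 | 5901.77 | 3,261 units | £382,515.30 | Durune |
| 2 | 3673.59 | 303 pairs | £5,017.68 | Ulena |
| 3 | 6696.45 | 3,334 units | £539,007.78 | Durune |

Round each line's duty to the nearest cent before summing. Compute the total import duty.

£184,447.41

Line 1 (5901.77, Durune, 3,261 units, £382,515.30):
Base rate for 5901.77 is 1%.
Duty = £382,515.30 × 1% = £3,825.15.
Line 2 (3673.59, Ulena, 303 pairs, £5,017.68):
Base rate for 3673.59 is 17.5%.
3673.59 has an FTA preferential rate, but origin Ulena is not Talius; base rate stands.
Additional duty on 3673.59 from Ulena: +37.3%. Applied ad valorem rate: 17.5% + 37.3% = 54.8%.
Duty = £5,017.68 × 54.8% = £2,749.69.
Line 3 (6696.45, Durune, 3,334 units, £539,007.78):
Base rate for 6696.45 is 33%.
Duty = £539,007.78 × 33% = £177,872.57.
Total = £3,825.15 + £2,749.69 + £177,872.57 = £184,447.41.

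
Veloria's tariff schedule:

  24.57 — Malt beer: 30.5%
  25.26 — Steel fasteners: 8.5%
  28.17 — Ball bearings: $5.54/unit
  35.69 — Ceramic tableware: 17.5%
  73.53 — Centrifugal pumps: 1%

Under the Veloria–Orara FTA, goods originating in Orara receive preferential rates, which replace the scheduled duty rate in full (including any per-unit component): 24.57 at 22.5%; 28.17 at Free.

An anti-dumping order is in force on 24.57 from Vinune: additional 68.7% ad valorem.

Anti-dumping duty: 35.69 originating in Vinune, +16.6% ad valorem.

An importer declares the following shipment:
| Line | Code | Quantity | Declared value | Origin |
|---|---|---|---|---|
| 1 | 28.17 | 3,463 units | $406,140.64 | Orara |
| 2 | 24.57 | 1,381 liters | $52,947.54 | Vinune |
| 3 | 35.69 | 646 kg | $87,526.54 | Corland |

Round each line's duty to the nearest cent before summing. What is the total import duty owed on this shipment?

Line 1 (28.17, Orara, 3,463 units, $406,140.64):
Base rate for 28.17 is $5.54/unit.
Origin Orara qualifies under the Veloria–Orara agreement and 28.17 is covered: preferential rate Free applies instead.
Duty = $406,140.64 × 0% = $0.00.
Line 2 (24.57, Vinune, 1,381 liters, $52,947.54):
Base rate for 24.57 is 30.5%.
24.57 has an FTA preferential rate, but origin Vinune is not Orara; base rate stands.
Additional duty on 24.57 from Vinune: +68.7%. Applied ad valorem rate: 30.5% + 68.7% = 99.2%.
Duty = $52,947.54 × 99.2% = $52,523.96.
Line 3 (35.69, Corland, 646 kg, $87,526.54):
Base rate for 35.69 is 17.5%.
The additional-duty order on 35.69 targets Vinune, not Corland; it does not apply.
Duty = $87,526.54 × 17.5% = $15,317.14.
Total = $0.00 + $52,523.96 + $15,317.14 = $67,841.10.

$67,841.10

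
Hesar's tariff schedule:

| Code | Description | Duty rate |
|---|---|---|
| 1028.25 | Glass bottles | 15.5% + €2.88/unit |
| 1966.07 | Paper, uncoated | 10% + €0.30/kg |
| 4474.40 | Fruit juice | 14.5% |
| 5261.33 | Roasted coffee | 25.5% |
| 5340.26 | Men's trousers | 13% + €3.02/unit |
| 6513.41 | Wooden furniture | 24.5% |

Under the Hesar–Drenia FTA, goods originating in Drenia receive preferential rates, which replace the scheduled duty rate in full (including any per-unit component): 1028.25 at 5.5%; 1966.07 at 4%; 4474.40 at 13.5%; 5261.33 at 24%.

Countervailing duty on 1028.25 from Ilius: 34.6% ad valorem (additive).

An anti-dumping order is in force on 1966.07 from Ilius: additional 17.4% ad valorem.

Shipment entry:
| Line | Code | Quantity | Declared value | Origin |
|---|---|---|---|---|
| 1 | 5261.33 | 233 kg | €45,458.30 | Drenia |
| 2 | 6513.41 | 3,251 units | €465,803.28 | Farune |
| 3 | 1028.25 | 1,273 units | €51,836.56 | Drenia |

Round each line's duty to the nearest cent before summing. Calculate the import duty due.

Line 1 (5261.33, Drenia, 233 kg, €45,458.30):
Base rate for 5261.33 is 25.5%.
Origin Drenia qualifies under the Hesar–Drenia agreement and 5261.33 is covered: preferential rate 24% applies instead.
Duty = €45,458.30 × 24% = €10,909.99.
Line 2 (6513.41, Farune, 3,251 units, €465,803.28):
Base rate for 6513.41 is 24.5%.
Duty = €465,803.28 × 24.5% = €114,121.80.
Line 3 (1028.25, Drenia, 1,273 units, €51,836.56):
Base rate for 1028.25 is 15.5% + €2.88/unit.
Origin Drenia qualifies under the Hesar–Drenia agreement and 1028.25 is covered: preferential rate 5.5% applies instead.
The additional-duty order on 1028.25 targets Ilius, not Drenia; it does not apply.
Duty = €51,836.56 × 5.5% = €2,851.01.
Total = €10,909.99 + €114,121.80 + €2,851.01 = €127,882.80.

€127,882.80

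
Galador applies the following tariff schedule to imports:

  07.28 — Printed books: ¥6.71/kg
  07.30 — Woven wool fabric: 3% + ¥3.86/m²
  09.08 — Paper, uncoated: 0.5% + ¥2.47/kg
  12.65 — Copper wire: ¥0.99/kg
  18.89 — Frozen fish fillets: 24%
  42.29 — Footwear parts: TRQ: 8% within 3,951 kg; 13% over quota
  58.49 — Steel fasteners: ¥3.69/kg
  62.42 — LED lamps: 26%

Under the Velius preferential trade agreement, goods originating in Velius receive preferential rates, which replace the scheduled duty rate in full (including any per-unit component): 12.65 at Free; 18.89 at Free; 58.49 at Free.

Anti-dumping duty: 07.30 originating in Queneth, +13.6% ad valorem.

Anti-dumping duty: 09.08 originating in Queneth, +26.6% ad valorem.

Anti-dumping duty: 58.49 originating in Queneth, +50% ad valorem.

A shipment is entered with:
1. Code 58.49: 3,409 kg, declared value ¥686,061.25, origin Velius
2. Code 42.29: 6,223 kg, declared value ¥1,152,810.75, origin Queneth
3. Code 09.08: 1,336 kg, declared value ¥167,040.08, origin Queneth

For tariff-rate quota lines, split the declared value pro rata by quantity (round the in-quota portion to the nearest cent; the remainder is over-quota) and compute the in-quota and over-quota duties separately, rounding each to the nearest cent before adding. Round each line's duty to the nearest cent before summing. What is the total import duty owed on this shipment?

Line 1 (58.49, Velius, 3,409 kg, ¥686,061.25):
Base rate for 58.49 is ¥3.69/kg.
Origin Velius qualifies under the Galador–Velius agreement and 58.49 is covered: preferential rate Free applies instead.
The additional-duty order on 58.49 targets Queneth, not Velius; it does not apply.
Duty = ¥686,061.25 × 0% = ¥0.00.
Line 2 (42.29, Queneth, 6,223 kg, ¥1,152,810.75):
Code 42.29 is under a tariff-rate quota (threshold 3,951 kg). In-quota: 3,951 kg at 8%; over-quota: 2,272 kg at 13%.
Pro-rata value split: in-quota = ¥1,152,810.75 × 3,951/6,223 = ¥731,922.75; over-quota = ¥1,152,810.75 − ¥731,922.75 = ¥420,888.00.
In-quota duty = ¥731,922.75 × 8% = ¥58,553.82. Over-quota duty = ¥420,888.00 × 13% = ¥54,715.44.
Line duty = ¥58,553.82 + ¥54,715.44 = ¥113,269.26.
Line 3 (09.08, Queneth, 1,336 kg, ¥167,040.08):
Base rate for 09.08 is 0.5% + ¥2.47/kg.
Additional duty on 09.08 from Queneth: +26.6%. Applied ad valorem rate: 0.5% + 26.6% = 27.1%.
Duty = ¥167,040.08 × 27.1% + 1,336 × ¥2.47 = ¥48,567.78.
Total = ¥0.00 + ¥113,269.26 + ¥48,567.78 = ¥161,837.04.

¥161,837.04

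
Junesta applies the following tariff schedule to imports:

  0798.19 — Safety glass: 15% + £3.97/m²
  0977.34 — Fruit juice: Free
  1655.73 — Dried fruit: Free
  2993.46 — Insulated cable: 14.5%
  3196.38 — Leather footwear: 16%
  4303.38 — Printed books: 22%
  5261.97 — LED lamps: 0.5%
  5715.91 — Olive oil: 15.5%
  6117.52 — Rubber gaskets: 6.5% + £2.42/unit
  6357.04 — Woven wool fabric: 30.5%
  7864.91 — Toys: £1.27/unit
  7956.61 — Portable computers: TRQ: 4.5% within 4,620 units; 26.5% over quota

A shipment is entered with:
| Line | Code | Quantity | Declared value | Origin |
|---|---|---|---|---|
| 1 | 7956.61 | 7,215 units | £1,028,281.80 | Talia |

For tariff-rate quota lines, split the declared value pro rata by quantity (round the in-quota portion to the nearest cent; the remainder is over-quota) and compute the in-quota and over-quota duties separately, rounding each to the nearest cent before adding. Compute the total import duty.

£127,637.35

Line 1 (7956.61, Talia, 7,215 units, £1,028,281.80):
Code 7956.61 is under a tariff-rate quota (threshold 4,620 units). In-quota: 4,620 units at 4.5%; over-quota: 2,595 units at 26.5%.
Pro-rata value split: in-quota = £1,028,281.80 × 4,620/7,215 = £658,442.40; over-quota = £1,028,281.80 − £658,442.40 = £369,839.40.
In-quota duty = £658,442.40 × 4.5% = £29,629.91. Over-quota duty = £369,839.40 × 26.5% = £98,007.44.
Line duty = £29,629.91 + £98,007.44 = £127,637.35.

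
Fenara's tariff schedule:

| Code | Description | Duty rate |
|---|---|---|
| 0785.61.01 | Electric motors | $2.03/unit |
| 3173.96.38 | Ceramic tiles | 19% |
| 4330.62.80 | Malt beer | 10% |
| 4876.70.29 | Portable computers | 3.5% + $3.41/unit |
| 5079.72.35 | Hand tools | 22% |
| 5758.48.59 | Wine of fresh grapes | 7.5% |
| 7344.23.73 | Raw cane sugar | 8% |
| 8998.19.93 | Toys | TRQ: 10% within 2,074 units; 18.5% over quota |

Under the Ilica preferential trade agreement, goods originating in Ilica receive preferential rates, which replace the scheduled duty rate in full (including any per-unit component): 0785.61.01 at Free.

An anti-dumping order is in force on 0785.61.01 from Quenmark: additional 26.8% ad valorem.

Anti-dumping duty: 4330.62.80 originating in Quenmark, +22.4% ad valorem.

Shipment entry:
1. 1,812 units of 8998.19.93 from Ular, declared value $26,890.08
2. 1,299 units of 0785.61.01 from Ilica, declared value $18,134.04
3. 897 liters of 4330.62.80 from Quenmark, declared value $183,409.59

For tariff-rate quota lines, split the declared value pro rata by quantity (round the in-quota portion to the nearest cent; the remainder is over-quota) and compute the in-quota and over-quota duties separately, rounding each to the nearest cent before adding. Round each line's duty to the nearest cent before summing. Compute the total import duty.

Line 1 (8998.19.93, Ular, 1,812 units, $26,890.08):
Code 8998.19.93 is under a tariff-rate quota (threshold 2,074 units). Quantity 1,812 units is within the quota, so the in-quota rate 10% applies to the full value.
Duty = $26,890.08 × 10% = $2,689.01.
Line 2 (0785.61.01, Ilica, 1,299 units, $18,134.04):
Base rate for 0785.61.01 is $2.03/unit.
Origin Ilica qualifies under the Fenara–Ilica agreement and 0785.61.01 is covered: preferential rate Free applies instead.
The additional-duty order on 0785.61.01 targets Quenmark, not Ilica; it does not apply.
Duty = $18,134.04 × 0% = $0.00.
Line 3 (4330.62.80, Quenmark, 897 liters, $183,409.59):
Base rate for 4330.62.80 is 10%.
Additional duty on 4330.62.80 from Quenmark: +22.4%. Applied ad valorem rate: 10% + 22.4% = 32.4%.
Duty = $183,409.59 × 32.4% = $59,424.71.
Total = $2,689.01 + $0.00 + $59,424.71 = $62,113.72.

$62,113.72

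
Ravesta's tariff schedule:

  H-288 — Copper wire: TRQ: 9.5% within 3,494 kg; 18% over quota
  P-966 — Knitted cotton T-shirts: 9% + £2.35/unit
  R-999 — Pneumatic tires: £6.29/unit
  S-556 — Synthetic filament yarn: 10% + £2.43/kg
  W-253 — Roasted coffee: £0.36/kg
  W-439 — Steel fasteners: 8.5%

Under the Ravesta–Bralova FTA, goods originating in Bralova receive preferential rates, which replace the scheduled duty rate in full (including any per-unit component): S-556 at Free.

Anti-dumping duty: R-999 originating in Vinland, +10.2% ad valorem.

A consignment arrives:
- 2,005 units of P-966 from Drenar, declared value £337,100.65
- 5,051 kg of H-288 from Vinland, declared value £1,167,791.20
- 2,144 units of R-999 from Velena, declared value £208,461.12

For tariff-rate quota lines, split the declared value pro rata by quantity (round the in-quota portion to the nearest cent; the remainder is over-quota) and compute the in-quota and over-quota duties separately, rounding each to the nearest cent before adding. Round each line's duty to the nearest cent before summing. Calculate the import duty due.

Line 1 (P-966, Drenar, 2,005 units, £337,100.65):
Base rate for P-966 is 9% + £2.35/unit.
Duty = £337,100.65 × 9% + 2,005 × £2.35 = £35,050.81.
Line 2 (H-288, Vinland, 5,051 kg, £1,167,791.20):
Code H-288 is under a tariff-rate quota (threshold 3,494 kg). In-quota: 3,494 kg at 9.5%; over-quota: 1,557 kg at 18%.
Pro-rata value split: in-quota = £1,167,791.20 × 3,494/5,051 = £807,812.80; over-quota = £1,167,791.20 − £807,812.80 = £359,978.40.
In-quota duty = £807,812.80 × 9.5% = £76,742.22. Over-quota duty = £359,978.40 × 18% = £64,796.11.
Line duty = £76,742.22 + £64,796.11 = £141,538.33.
Line 3 (R-999, Velena, 2,144 units, £208,461.12):
Base rate for R-999 is £6.29/unit.
The additional-duty order on R-999 targets Vinland, not Velena; it does not apply.
Duty = 2,144 × £6.29 = £13,485.76.
Total = £35,050.81 + £141,538.33 + £13,485.76 = £190,074.90.

£190,074.90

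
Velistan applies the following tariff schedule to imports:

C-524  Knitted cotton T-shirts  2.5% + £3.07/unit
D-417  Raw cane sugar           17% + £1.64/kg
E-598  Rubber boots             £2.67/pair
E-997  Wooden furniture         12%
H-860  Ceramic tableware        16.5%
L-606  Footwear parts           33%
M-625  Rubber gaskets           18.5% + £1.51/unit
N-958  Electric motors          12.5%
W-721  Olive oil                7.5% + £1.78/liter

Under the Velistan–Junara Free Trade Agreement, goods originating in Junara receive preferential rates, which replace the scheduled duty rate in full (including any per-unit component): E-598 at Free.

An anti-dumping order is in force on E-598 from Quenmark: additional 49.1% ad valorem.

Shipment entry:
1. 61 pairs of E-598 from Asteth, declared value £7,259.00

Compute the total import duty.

Line 1 (E-598, Asteth, 61 pairs, £7,259.00):
Base rate for E-598 is £2.67/pair.
E-598 has an FTA preferential rate, but origin Asteth is not Junara; base rate stands.
The additional-duty order on E-598 targets Quenmark, not Asteth; it does not apply.
Duty = 61 × £2.67 = £162.87.

£162.87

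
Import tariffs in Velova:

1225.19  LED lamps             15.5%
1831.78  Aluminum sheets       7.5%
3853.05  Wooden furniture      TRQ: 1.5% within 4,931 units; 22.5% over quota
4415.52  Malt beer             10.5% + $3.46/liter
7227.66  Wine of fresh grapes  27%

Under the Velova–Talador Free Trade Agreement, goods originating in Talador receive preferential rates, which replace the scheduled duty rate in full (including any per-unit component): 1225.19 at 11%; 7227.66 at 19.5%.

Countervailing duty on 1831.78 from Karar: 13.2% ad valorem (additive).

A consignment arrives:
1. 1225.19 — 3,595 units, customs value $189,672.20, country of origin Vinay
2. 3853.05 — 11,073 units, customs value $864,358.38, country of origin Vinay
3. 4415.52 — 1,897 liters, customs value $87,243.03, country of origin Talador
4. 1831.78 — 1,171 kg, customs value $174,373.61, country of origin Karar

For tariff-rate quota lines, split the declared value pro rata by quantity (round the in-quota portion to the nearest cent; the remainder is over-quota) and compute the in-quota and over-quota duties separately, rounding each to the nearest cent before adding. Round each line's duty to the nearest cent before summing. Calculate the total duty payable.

$194,867.40

Line 1 (1225.19, Vinay, 3,595 units, $189,672.20):
Base rate for 1225.19 is 15.5%.
1225.19 has an FTA preferential rate, but origin Vinay is not Talador; base rate stands.
Duty = $189,672.20 × 15.5% = $29,399.19.
Line 2 (3853.05, Vinay, 11,073 units, $864,358.38):
Code 3853.05 is under a tariff-rate quota (threshold 4,931 units). In-quota: 4,931 units at 1.5%; over-quota: 6,142 units at 22.5%.
Pro-rata value split: in-quota = $864,358.38 × 4,931/11,073 = $384,913.86; over-quota = $864,358.38 − $384,913.86 = $479,444.52.
In-quota duty = $384,913.86 × 1.5% = $5,773.71. Over-quota duty = $479,444.52 × 22.5% = $107,875.02.
Line duty = $5,773.71 + $107,875.02 = $113,648.73.
Line 3 (4415.52, Talador, 1,897 liters, $87,243.03):
Base rate for 4415.52 is 10.5% + $3.46/liter.
Origin Talador is the FTA partner but 4415.52 is not on the preference list; base rate stands.
Duty = $87,243.03 × 10.5% + 1,897 × $3.46 = $15,724.14.
Line 4 (1831.78, Karar, 1,171 kg, $174,373.61):
Base rate for 1831.78 is 7.5%.
Additional duty on 1831.78 from Karar: +13.2%. Applied ad valorem rate: 7.5% + 13.2% = 20.7%.
Duty = $174,373.61 × 20.7% = $36,095.34.
Total = $29,399.19 + $113,648.73 + $15,724.14 + $36,095.34 = $194,867.40.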